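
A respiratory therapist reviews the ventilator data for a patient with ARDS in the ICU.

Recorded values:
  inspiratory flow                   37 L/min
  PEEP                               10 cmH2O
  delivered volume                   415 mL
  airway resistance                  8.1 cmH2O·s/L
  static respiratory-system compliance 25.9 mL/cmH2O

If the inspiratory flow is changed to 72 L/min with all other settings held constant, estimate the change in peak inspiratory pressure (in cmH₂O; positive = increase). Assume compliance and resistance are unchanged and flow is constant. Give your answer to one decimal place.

4.7

Flow: 37 L/min ÷ 60 = 0.6167 L/s.
New flow: 72 L/min ÷ 60 = 1.2 L/s.
PIP = Vt/C + R·V̇ + PEEP (constant-flow equation of motion).
Only the resistive term changes: ΔPIP = R × ΔV̇ = 8.1 × (1.2 − 0.6167) = 8.1 × 0.5833 = 4.725 cmH2O.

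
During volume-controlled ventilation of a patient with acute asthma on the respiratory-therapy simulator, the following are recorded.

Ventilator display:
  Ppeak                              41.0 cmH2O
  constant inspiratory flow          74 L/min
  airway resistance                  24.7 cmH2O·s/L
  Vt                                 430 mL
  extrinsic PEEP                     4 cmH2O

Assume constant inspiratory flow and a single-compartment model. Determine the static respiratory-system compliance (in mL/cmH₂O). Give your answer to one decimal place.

65.8

Flow: 74 L/min ÷ 60 = 1.2333 L/s.
Equation of motion (constant flow): PIP = Vt/C + R·V̇ + PEEP.
Vt/C = PIP − R·V̇ − PEEP = 41.0 − 24.7×1.2333 − 4 = 41.0 − 30.463 − 4 = 6.537 cmH2O.
C = Vt / 6.537 = 430 / 6.537 = 65.779 mL/cmH2O.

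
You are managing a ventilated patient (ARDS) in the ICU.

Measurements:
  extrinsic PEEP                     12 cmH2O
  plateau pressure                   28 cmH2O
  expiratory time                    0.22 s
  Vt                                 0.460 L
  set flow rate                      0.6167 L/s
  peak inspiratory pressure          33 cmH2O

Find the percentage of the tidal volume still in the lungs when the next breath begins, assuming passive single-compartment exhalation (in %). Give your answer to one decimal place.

R = (PIP − Pplat)/V̇ = (33 − 28) / 0.6167 = 5.0/0.6167 = 8.108 cmH2O·s/L.
C = Vt/(Pplat − PEEP) = 460.0 / (28 − 12) = 460.0/16.0 = 28.75 mL/cmH2O.
τ = R × C = 8.108 × 0.02875 L/cmH2O = 0.2331 s.
Fraction remaining at end-expiration = e^(−Te/τ) = e^(−0.22/0.2331) = 0.3891 → 38.91%.

38.9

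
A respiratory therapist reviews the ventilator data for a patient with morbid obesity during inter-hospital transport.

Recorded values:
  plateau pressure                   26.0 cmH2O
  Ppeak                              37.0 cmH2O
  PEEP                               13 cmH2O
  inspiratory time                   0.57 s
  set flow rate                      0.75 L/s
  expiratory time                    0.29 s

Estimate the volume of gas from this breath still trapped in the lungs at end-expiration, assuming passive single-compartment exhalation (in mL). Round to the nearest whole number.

Vt = flow × Ti = 0.75 L/s × 0.57 s × 1000 mL/L = 427.5 mL.
R = (PIP − Pplat)/V̇ = (37.0 − 26.0) / 0.75 = 11.0/0.75 = 14.667 cmH2O·s/L.
C = Vt/(Pplat − PEEP) = 427.5 / (26.0 − 13) = 427.5/13.0 = 32.885 mL/cmH2O.
τ = R × C = 14.667 × 0.03289 L/cmH2O = 0.4824 s.
Fraction remaining = e^(−Te/τ) = e^(−0.29/0.4824) = 0.5482.
Trapped volume = 427.5 × 0.5482 = 234.36 mL.

234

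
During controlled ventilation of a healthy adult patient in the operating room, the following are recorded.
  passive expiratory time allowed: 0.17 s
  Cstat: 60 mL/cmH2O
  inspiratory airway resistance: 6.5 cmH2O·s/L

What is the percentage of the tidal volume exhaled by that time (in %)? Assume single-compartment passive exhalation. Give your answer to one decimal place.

τ = R × C = 6.5 × 60 mL/cmH2O = 6.5 × 0.060 L/cmH2O = 0.39 s.
Passive exhalation: V(t)/V₀ = e^(−t/τ) = e^(−0.17/0.39) = 0.6467.
Fraction exhaled = 1 − 0.6467 = 0.3533 → 35.33%.

35.3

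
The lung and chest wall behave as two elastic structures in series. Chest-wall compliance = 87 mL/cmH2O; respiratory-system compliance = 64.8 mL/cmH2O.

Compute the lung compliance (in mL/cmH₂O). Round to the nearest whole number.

254

1/CL = 1/Crs − 1/Ccw.
1/CL = 1/64.8 − 1/87 = 0.003938.
CL = 253.94 mL/cmH2O.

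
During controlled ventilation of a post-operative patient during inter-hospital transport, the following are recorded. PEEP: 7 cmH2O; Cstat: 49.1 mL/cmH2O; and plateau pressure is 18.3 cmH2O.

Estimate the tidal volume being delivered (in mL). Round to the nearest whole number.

555

Vt = Cstat × (Pplat − PEEP) = 49.1 × (18.3 − 7) = 49.1 × 11.3 = 554.83 mL.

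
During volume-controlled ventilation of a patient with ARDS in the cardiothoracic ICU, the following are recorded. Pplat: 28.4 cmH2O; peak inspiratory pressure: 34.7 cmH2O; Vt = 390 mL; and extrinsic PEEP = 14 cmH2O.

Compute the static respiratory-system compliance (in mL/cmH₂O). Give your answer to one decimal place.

Cstat = Vt / (Pplat − PEEP) = 390 / (28.4 − 14) = 390 / 14.4 = 27.083 mL/cmH2O.

27.1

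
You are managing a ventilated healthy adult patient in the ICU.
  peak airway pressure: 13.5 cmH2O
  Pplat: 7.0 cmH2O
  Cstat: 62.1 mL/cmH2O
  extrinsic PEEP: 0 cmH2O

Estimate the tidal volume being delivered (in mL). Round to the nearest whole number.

Vt = Cstat × (Pplat − PEEP) = 62.1 × (7.0 − 0) = 62.1 × 7.0 = 434.7 mL.

435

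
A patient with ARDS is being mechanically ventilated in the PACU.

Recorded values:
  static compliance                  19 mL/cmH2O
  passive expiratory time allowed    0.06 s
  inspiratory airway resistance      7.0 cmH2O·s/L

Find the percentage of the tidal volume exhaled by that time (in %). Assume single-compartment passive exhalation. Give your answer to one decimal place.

τ = R × C = 7.0 × 19 mL/cmH2O = 7.0 × 0.019 L/cmH2O = 0.133 s.
Passive exhalation: V(t)/V₀ = e^(−t/τ) = e^(−0.06/0.133) = 0.6369.
Fraction exhaled = 1 − 0.6369 = 0.3631 → 36.31%.

36.3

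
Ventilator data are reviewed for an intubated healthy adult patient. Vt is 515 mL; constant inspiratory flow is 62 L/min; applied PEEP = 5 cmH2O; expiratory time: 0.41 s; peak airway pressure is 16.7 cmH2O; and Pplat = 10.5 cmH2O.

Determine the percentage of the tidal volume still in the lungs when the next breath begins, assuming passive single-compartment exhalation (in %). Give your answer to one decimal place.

48.2

Flow: 62 L/min ÷ 60 = 1.0333 L/s.
R = (PIP − Pplat)/V̇ = (16.7 − 10.5) / 1.0333 = 6.2/1.0333 = 6.0 cmH2O·s/L.
C = Vt/(Pplat − PEEP) = 515.0 / (10.5 − 5) = 515.0/5.5 = 93.636 mL/cmH2O.
τ = R × C = 6.0 × 0.09364 L/cmH2O = 0.5618 s.
Fraction remaining at end-expiration = e^(−Te/τ) = e^(−0.41/0.5618) = 0.482 → 48.2%.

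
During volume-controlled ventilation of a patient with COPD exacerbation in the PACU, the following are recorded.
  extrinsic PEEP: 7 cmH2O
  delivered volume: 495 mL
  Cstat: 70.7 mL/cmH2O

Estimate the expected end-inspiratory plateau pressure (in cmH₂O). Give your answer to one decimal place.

14.0

Pplat = PEEP + Vt / Cstat = 7 + 495 / 70.7 = 7 + 7.001 = 14.001 cmH2O.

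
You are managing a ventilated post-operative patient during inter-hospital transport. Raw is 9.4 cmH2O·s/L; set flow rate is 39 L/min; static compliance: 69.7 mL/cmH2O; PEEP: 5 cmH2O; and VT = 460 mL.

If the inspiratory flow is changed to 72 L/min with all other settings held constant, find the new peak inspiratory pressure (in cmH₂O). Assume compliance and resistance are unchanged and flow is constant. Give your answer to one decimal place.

22.9

Flow: 39 L/min ÷ 60 = 0.65 L/s.
New flow: 72 L/min ÷ 60 = 1.2 L/s.
PIP = Vt/C + R·V̇ + PEEP (constant-flow equation of motion).
Only the resistive term changes: ΔPIP = R × ΔV̇ = 9.4 × (1.2 − 0.65) = 9.4 × 0.55 = 5.17 cmH2O.
Original PIP = 460/69.7 + 9.4×0.65 + 5 = 17.71 cmH2O; new PIP = 17.71 + (5.17) = 22.88 cmH2O.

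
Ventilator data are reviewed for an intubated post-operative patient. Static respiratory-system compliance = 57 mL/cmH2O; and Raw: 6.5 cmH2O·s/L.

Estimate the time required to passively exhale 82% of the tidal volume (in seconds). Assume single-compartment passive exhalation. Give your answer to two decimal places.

0.64

τ = R × C = 6.5 × 57 mL/cmH2O = 6.5 × 0.057 L/cmH2O = 0.3705 s.
Exhaled fraction f = 1 − e^(−t/τ) → t = −τ·ln(1 − f) = −0.3705·ln(0.18) = 0.6353 s.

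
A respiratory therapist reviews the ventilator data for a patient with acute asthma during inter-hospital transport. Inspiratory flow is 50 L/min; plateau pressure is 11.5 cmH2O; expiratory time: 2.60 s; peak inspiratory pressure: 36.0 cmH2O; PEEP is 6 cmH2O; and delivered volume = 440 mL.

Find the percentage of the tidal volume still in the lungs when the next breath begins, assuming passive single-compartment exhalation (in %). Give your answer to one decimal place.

33.1

Flow: 50 L/min ÷ 60 = 0.8333 L/s.
R = (PIP − Pplat)/V̇ = (36.0 − 11.5) / 0.8333 = 24.5/0.8333 = 29.401 cmH2O·s/L.
C = Vt/(Pplat − PEEP) = 440.0 / (11.5 − 6) = 440.0/5.5 = 80.0 mL/cmH2O.
τ = R × C = 29.401 × 0.08 L/cmH2O = 2.352 s.
Fraction remaining at end-expiration = e^(−Te/τ) = e^(−2.60/2.352) = 0.3311 → 33.11%.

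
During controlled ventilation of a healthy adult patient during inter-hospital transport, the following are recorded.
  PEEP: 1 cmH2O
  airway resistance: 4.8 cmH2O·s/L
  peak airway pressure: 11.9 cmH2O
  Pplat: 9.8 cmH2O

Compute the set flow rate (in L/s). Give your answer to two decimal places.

0.44

flow = (PIP − Pplat) / Raw = 2.1 / 4.8 = 0.4375 L/s.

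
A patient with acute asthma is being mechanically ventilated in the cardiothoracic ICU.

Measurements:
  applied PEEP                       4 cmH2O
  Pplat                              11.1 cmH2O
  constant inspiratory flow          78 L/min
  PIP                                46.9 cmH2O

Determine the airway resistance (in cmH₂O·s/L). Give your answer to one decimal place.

27.5

Flow: 78 L/min ÷ 60 = 1.3 L/s.
Raw = (PIP − Pplat) / flow = (46.9 − 11.1) / 1.3 = 35.8 / 1.3 = 27.538 cmH2O·s/L.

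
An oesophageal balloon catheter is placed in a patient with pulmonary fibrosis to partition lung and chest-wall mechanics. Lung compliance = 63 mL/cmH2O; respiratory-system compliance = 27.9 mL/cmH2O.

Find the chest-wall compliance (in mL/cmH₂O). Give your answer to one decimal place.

1/Ccw = 1/Crs − 1/CL.
1/Ccw = 1/27.9 − 1/63 = 0.01997.
Ccw = 50.075 mL/cmH2O.

50.1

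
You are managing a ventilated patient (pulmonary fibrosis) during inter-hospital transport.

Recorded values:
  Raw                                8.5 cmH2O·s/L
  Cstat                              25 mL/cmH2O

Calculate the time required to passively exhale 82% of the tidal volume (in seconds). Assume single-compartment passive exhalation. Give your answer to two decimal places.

τ = R × C = 8.5 × 25 mL/cmH2O = 8.5 × 0.025 L/cmH2O = 0.2125 s.
Exhaled fraction f = 1 − e^(−t/τ) → t = −τ·ln(1 − f) = −0.2125·ln(0.18) = 0.3644 s.

0.36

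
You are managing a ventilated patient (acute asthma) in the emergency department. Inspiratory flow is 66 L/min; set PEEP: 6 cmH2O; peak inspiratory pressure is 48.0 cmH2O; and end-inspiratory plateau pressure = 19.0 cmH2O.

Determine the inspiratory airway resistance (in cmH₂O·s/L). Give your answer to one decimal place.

Flow: 66 L/min ÷ 60 = 1.1 L/s.
Raw = (PIP − Pplat) / flow = (48.0 − 19.0) / 1.1 = 29.0 / 1.1 = 26.364 cmH2O·s/L.

26.4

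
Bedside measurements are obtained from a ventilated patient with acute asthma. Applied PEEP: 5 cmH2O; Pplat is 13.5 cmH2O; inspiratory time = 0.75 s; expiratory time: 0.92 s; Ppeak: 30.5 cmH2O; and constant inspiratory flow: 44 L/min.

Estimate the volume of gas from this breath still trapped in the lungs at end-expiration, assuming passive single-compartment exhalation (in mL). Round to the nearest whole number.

Flow: 44 L/min ÷ 60 = 0.7333 L/s.
Vt = flow × Ti = 0.7333 L/s × 0.75 s × 1000 mL/L = 549.98 mL.
R = (PIP − Pplat)/V̇ = (30.5 − 13.5) / 0.7333 = 17.0/0.7333 = 23.183 cmH2O·s/L.
C = Vt/(Pplat − PEEP) = 549.98 / (13.5 − 5) = 549.98/8.5 = 64.704 mL/cmH2O.
τ = R × C = 23.183 × 0.0647 L/cmH2O = 1.5 s.
Fraction remaining = e^(−Te/τ) = e^(−0.92/1.5) = 0.5415.
Trapped volume = 549.98 × 0.5415 = 297.81 mL.

298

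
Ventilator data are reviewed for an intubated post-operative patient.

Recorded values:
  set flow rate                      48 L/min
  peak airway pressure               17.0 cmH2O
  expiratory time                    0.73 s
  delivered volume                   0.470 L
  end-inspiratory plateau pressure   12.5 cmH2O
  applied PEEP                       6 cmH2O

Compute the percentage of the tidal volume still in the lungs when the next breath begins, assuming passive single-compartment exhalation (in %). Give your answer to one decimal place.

Flow: 48 L/min ÷ 60 = 0.8 L/s.
R = (PIP − Pplat)/V̇ = (17.0 − 12.5) / 0.8 = 4.5/0.8 = 5.625 cmH2O·s/L.
C = Vt/(Pplat − PEEP) = 470.0 / (12.5 − 6) = 470.0/6.5 = 72.308 mL/cmH2O.
τ = R × C = 5.625 × 0.07231 L/cmH2O = 0.4067 s.
Fraction remaining at end-expiration = e^(−Te/τ) = e^(−0.73/0.4067) = 0.1661 → 16.61%.

16.6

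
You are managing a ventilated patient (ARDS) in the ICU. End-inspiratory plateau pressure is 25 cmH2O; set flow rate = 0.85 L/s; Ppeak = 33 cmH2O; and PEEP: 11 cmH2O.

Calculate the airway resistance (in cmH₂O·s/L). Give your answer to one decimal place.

Raw = (PIP − Pplat) / flow = (33 − 25) / 0.85 = 8.0 / 0.85 = 9.412 cmH2O·s/L.

9.4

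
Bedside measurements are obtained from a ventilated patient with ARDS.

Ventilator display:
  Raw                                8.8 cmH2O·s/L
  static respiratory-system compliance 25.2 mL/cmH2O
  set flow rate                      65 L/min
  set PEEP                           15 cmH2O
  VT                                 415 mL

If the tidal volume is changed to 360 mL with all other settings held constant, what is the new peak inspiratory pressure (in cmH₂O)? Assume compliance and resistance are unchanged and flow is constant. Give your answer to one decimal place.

Flow: 65 L/min ÷ 60 = 1.0833 L/s.
PIP = Vt/C + R·V̇ + PEEP (constant-flow equation of motion).
Only the elastic term changes: ΔPIP = ΔVt / C = (360 − 415) / 25.2 = -2.183 cmH2O.
Original PIP = 415/25.2 + 8.8×1.0833 + 15 = 41.001 cmH2O; new PIP = 41.001 + (-2.183) = 38.818 cmH2O.

38.8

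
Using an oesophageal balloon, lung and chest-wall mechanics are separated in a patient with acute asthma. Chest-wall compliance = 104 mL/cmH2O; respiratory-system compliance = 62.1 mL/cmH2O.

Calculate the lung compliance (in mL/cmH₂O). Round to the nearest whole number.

1/CL = 1/Crs − 1/Ccw.
1/CL = 1/62.1 − 1/104 = 0.006488.
CL = 154.13 mL/cmH2O.

154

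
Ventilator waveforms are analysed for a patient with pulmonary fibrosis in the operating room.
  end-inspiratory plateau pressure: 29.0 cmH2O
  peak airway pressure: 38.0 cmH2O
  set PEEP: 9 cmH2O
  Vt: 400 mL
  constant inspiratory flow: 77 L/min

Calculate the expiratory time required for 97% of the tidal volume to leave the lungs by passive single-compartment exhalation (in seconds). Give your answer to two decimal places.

0.49

Flow: 77 L/min ÷ 60 = 1.2833 L/s.
R = (PIP − Pplat)/V̇ = (38.0 − 29.0) / 1.2833 = 9.0/1.2833 = 7.013 cmH2O·s/L.
C = Vt/(Pplat − PEEP) = 400.0 / (29.0 − 9) = 400.0/20.0 = 20.0 mL/cmH2O.
τ = R × C = 7.013 × 0.02 L/cmH2O = 0.1403 s.
t = −τ·ln(1 − 0.97) = −0.1403·ln(0.03) = 0.492 s.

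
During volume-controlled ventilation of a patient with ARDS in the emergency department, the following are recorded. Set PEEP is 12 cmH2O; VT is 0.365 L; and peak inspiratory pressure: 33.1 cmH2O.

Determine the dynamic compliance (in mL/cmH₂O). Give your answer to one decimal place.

Dynamic compliance = Vt / (PIP − PEEP) = 365 / (33.1 − 12) = 365 / 21.1 = 17.299 mL/cmH2O.

17.3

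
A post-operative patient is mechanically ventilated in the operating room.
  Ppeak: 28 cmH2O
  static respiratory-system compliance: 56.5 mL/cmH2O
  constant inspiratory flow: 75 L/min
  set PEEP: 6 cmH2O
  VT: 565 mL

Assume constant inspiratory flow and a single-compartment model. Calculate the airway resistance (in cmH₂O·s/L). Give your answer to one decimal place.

Flow: 75 L/min ÷ 60 = 1.25 L/s.
Equation of motion (constant flow): PIP = Vt/C + R·V̇ + PEEP.
R·V̇ = PIP − Vt/C − PEEP = 28 − 565/56.5 − 6 = 28 − 10.0 − 6 = 12.0 cmH2O.
R = 12.0 / 1.25 = 9.6 cmH2O·s/L.

9.6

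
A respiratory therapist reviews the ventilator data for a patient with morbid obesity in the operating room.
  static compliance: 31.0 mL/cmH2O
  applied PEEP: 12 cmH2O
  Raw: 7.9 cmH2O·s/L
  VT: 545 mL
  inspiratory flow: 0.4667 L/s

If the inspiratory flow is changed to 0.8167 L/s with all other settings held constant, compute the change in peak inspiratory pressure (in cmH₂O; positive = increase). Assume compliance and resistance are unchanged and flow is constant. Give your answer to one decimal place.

2.8

PIP = Vt/C + R·V̇ + PEEP (constant-flow equation of motion).
Only the resistive term changes: ΔPIP = R × ΔV̇ = 7.9 × (0.8167 − 0.4667) = 7.9 × 0.35 = 2.765 cmH2O.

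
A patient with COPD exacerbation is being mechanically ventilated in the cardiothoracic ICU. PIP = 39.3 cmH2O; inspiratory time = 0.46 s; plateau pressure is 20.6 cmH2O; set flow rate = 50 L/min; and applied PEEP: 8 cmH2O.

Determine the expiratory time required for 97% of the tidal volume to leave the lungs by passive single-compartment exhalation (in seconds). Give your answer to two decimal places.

Flow: 50 L/min ÷ 60 = 0.8333 L/s.
Vt = flow × Ti = 0.8333 L/s × 0.46 s × 1000 mL/L = 383.32 mL.
R = (PIP − Pplat)/V̇ = (39.3 − 20.6) / 0.8333 = 18.7/0.8333 = 22.441 cmH2O·s/L.
C = Vt/(Pplat − PEEP) = 383.32 / (20.6 − 8) = 383.32/12.6 = 30.422 mL/cmH2O.
τ = R × C = 22.441 × 0.03042 L/cmH2O = 0.6827 s.
t = −τ·ln(1 − 0.97) = −0.6827·ln(0.03) = 2.394 s.

2.39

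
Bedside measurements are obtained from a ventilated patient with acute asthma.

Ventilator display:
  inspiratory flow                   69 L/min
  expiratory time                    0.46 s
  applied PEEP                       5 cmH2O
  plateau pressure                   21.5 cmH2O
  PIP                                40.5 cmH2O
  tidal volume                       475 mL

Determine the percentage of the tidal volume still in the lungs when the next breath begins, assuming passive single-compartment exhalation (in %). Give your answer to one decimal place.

Flow: 69 L/min ÷ 60 = 1.15 L/s.
R = (PIP − Pplat)/V̇ = (40.5 − 21.5) / 1.15 = 19.0/1.15 = 16.522 cmH2O·s/L.
C = Vt/(Pplat − PEEP) = 475.0 / (21.5 − 5) = 475.0/16.5 = 28.788 mL/cmH2O.
τ = R × C = 16.522 × 0.02879 L/cmH2O = 0.4757 s.
Fraction remaining at end-expiration = e^(−Te/τ) = e^(−0.46/0.4757) = 0.3802 → 38.02%.

38.0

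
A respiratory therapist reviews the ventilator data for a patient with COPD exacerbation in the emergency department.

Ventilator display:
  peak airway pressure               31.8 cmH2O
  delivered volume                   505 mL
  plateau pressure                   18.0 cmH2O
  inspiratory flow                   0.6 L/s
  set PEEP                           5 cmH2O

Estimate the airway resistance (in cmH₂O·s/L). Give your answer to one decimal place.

23.0

Raw = (PIP − Pplat) / flow = (31.8 − 18.0) / 0.6 = 13.8 / 0.6 = 23.0 cmH2O·s/L.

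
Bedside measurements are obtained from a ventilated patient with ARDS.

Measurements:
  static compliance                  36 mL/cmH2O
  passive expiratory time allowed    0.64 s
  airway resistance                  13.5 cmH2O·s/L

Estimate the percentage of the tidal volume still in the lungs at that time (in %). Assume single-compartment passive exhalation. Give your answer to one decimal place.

26.8

τ = R × C = 13.5 × 36 mL/cmH2O = 13.5 × 0.036 L/cmH2O = 0.486 s.
Passive exhalation: V(t)/V₀ = e^(−t/τ) = e^(−0.64/0.486) = 0.268.
Fraction remaining = 0.268 → 26.8%.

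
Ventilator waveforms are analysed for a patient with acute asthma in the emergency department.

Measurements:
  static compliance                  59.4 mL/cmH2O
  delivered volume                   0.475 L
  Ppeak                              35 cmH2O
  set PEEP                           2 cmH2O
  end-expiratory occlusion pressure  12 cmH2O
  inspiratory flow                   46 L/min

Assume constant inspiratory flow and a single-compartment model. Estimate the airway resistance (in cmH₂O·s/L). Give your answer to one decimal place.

19.6

Flow: 46 L/min ÷ 60 = 0.7667 L/s.
Total PEEP = 12 cmH2O (set 2 + intrinsic 10); this is the baseline alveolar pressure.
Equation of motion (constant flow): PIP = Vt/C + R·V̇ + PEEP.
R·V̇ = PIP − Vt/C − PEEP = 35 − 475/59.4 − 12 = 35 − 7.997 − 12 = 15.003 cmH2O.
R = 15.003 / 0.7667 = 19.568 cmH2O·s/L.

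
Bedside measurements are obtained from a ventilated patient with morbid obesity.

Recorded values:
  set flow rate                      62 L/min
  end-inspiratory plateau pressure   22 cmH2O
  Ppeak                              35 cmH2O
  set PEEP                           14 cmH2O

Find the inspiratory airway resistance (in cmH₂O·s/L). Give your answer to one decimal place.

12.6

Flow: 62 L/min ÷ 60 = 1.0333 L/s.
Raw = (PIP − Pplat) / flow = (35 − 22) / 1.0333 = 13.0 / 1.0333 = 12.581 cmH2O·s/L.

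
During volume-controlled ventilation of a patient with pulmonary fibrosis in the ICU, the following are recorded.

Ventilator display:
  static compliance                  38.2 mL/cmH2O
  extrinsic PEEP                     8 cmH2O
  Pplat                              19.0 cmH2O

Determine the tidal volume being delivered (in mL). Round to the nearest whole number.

420

Vt = Cstat × (Pplat − PEEP) = 38.2 × (19.0 − 8) = 38.2 × 11.0 = 420.2 mL.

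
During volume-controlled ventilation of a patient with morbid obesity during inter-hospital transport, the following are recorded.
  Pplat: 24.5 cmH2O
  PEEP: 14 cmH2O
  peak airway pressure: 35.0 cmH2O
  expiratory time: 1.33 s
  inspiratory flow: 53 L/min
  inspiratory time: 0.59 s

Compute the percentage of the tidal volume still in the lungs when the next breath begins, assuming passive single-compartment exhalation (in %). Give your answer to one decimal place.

10.5

Flow: 53 L/min ÷ 60 = 0.8833 L/s.
Vt = flow × Ti = 0.8833 L/s × 0.59 s × 1000 mL/L = 521.15 mL.
R = (PIP − Pplat)/V̇ = (35.0 − 24.5) / 0.8833 = 10.5/0.8833 = 11.887 cmH2O·s/L.
C = Vt/(Pplat − PEEP) = 521.15 / (24.5 − 14) = 521.15/10.5 = 49.633 mL/cmH2O.
τ = R × C = 11.887 × 0.04963 L/cmH2O = 0.59 s.
Fraction remaining at end-expiration = e^(−Te/τ) = e^(−1.33/0.59) = 0.105 → 10.5%.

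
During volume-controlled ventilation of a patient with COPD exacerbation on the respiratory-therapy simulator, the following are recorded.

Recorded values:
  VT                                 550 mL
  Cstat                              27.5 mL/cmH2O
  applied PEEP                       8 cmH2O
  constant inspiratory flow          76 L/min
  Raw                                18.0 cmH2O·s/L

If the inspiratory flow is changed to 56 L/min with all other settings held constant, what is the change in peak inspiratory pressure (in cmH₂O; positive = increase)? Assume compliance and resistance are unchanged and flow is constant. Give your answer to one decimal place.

Flow: 76 L/min ÷ 60 = 1.2667 L/s.
New flow: 56 L/min ÷ 60 = 0.9333 L/s.
PIP = Vt/C + R·V̇ + PEEP (constant-flow equation of motion).
Only the resistive term changes: ΔPIP = R × ΔV̇ = 18.0 × (0.9333 − 1.2667) = 18.0 × -0.3334 = -6.001 cmH2O.

-6.0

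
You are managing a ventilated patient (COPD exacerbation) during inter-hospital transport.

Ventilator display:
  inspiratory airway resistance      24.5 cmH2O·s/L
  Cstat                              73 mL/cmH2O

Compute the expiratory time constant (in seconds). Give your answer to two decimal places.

τ = R × C = 24.5 × 73 mL/cmH2O = 24.5 × 0.073 L/cmH2O = 1.789 s.

1.79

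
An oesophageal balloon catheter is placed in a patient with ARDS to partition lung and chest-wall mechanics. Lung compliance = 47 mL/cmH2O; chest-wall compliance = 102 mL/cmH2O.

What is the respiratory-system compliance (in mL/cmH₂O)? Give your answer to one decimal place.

Lung and chest wall are elastances in series: 1/Crs = 1/CL + 1/Ccw.
1/Crs = 1/47 + 1/102 = 0.03108.
Crs = 32.175 mL/cmH2O.

32.2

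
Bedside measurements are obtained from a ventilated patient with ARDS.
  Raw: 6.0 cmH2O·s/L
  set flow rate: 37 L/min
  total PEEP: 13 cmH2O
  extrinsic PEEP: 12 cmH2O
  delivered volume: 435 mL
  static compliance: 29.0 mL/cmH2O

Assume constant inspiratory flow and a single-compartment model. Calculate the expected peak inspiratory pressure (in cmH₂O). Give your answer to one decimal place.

Flow: 37 L/min ÷ 60 = 0.6167 L/s.
Total PEEP = 13 cmH2O (set 12 + intrinsic 1); this is the baseline alveolar pressure.
Equation of motion (constant flow): PIP = Vt/C + R·V̇ + PEEP.
PIP = 435/29.0 + 6.0×0.6167 + 13 = 15.0 + 3.7 + 13 = 31.7 cmH2O.

31.7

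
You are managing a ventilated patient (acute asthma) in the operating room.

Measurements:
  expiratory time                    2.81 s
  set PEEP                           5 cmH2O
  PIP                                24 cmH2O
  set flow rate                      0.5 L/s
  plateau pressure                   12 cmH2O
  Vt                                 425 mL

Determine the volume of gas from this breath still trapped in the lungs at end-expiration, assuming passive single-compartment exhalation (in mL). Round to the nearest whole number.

R = (PIP − Pplat)/V̇ = (24 − 12) / 0.5 = 12.0/0.5 = 24.0 cmH2O·s/L.
C = Vt/(Pplat − PEEP) = 425.0 / (12 − 5) = 425.0/7.0 = 60.714 mL/cmH2O.
τ = R × C = 24.0 × 0.06071 L/cmH2O = 1.457 s.
Fraction remaining = e^(−Te/τ) = e^(−2.81/1.457) = 0.1453.
Trapped volume = 425.0 × 0.1453 = 61.753 mL.

62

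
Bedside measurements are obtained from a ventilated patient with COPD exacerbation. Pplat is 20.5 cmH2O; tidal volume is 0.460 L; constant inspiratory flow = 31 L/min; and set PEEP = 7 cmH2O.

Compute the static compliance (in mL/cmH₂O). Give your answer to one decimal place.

34.1

Cstat = Vt / (Pplat − PEEP) = 460 / (20.5 − 7) = 460 / 13.5 = 34.074 mL/cmH2O.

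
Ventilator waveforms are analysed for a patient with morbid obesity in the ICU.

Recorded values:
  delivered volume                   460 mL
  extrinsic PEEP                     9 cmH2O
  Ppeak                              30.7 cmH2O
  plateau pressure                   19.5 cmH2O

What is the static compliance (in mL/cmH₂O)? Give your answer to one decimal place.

Cstat = Vt / (Pplat − PEEP) = 460 / (19.5 − 9) = 460 / 10.5 = 43.81 mL/cmH2O.

43.8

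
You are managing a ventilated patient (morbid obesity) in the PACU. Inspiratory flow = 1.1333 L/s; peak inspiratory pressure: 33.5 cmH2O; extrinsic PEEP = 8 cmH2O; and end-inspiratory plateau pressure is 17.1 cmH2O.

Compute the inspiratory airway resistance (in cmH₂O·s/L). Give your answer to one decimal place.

14.5

Raw = (PIP − Pplat) / flow = (33.5 − 17.1) / 1.1333 = 16.4 / 1.1333 = 14.471 cmH2O·s/L.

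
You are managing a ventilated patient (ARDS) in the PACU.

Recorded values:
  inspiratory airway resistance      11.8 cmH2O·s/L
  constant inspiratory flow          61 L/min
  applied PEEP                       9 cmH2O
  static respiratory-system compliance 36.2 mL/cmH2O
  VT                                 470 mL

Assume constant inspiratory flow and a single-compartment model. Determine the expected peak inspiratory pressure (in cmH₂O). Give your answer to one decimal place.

Flow: 61 L/min ÷ 60 = 1.0167 L/s.
Equation of motion (constant flow): PIP = Vt/C + R·V̇ + PEEP.
PIP = 470/36.2 + 11.8×1.0167 + 9 = 12.983 + 11.997 + 9 = 33.98 cmH2O.

34.0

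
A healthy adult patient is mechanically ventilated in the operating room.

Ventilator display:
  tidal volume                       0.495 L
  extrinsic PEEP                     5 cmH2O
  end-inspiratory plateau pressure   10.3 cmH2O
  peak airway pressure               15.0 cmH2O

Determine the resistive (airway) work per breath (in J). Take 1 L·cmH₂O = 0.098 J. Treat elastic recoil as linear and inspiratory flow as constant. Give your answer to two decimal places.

0.23

With constant inspiratory flow the resistive pressure is constant at PIP − Pplat = 15.0 − 10.3 = 4.7 cmH2O, so resistive work = 4.7 × 0.495 = 2.327 L·cmH2O.
× 0.098 J/(L·cmH2O) → 0.228 J.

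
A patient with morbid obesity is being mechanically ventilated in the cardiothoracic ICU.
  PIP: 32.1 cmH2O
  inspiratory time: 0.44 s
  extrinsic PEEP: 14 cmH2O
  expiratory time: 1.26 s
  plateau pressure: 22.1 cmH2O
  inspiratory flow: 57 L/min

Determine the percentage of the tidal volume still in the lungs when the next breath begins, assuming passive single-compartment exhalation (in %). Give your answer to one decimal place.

Flow: 57 L/min ÷ 60 = 0.95 L/s.
Vt = flow × Ti = 0.95 L/s × 0.44 s × 1000 mL/L = 418.0 mL.
R = (PIP − Pplat)/V̇ = (32.1 − 22.1) / 0.95 = 10.0/0.95 = 10.526 cmH2O·s/L.
C = Vt/(Pplat − PEEP) = 418.0 / (22.1 − 14) = 418.0/8.1 = 51.605 mL/cmH2O.
τ = R × C = 10.526 × 0.05161 L/cmH2O = 0.5432 s.
Fraction remaining at end-expiration = e^(−Te/τ) = e^(−1.26/0.5432) = 0.09831 → 9.831%.

9.8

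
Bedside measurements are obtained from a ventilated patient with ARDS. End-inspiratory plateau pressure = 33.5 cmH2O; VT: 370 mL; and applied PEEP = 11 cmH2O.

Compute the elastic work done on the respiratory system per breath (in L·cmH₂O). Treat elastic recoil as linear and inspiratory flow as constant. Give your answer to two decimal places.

Elastic work ≈ ½ × (Pplat − PEEP) × Vt = 0.5 × (33.5 − 11) × 0.370 L = 0.5 × 22.5 × 0.370 = 4.163 L·cmH2O.

4.16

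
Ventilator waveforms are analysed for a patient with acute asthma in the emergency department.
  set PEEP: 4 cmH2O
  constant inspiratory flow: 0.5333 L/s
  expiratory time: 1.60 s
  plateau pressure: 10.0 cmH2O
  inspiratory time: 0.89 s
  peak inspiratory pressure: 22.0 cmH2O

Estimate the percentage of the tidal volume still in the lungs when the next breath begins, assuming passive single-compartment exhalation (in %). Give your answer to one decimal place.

Vt = flow × Ti = 0.5333 L/s × 0.89 s × 1000 mL/L = 474.64 mL.
R = (PIP − Pplat)/V̇ = (22.0 − 10.0) / 0.5333 = 12.0/0.5333 = 22.501 cmH2O·s/L.
C = Vt/(Pplat − PEEP) = 474.64 / (10.0 − 4) = 474.64/6.0 = 79.107 mL/cmH2O.
τ = R × C = 22.501 × 0.07911 L/cmH2O = 1.78 s.
Fraction remaining at end-expiration = e^(−Te/τ) = e^(−1.60/1.78) = 0.407 → 40.7%.

40.7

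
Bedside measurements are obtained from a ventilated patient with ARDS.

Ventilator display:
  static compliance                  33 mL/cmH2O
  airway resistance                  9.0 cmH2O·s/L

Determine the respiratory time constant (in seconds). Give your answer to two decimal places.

τ = R × C = 9.0 × 33 mL/cmH2O = 9.0 × 0.033 L/cmH2O = 0.297 s.

0.30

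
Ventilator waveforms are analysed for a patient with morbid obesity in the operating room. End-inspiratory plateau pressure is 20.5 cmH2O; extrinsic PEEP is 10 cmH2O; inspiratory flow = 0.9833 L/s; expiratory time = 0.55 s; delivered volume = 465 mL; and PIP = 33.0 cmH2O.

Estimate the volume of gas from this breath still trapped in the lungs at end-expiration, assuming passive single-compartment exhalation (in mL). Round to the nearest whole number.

175

R = (PIP − Pplat)/V̇ = (33.0 − 20.5) / 0.9833 = 12.5/0.9833 = 12.712 cmH2O·s/L.
C = Vt/(Pplat − PEEP) = 465.0 / (20.5 − 10) = 465.0/10.5 = 44.286 mL/cmH2O.
τ = R × C = 12.712 × 0.04429 L/cmH2O = 0.563 s.
Fraction remaining = e^(−Te/τ) = e^(−0.55/0.563) = 0.3765.
Trapped volume = 465.0 × 0.3765 = 175.07 mL.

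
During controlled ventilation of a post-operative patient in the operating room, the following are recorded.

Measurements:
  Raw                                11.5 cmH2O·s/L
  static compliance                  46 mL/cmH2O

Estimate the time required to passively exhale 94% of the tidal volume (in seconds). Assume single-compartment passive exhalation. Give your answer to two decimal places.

1.49

τ = R × C = 11.5 × 46 mL/cmH2O = 11.5 × 0.046 L/cmH2O = 0.529 s.
Exhaled fraction f = 1 − e^(−t/τ) → t = −τ·ln(1 − f) = −0.529·ln(0.06) = 1.488 s.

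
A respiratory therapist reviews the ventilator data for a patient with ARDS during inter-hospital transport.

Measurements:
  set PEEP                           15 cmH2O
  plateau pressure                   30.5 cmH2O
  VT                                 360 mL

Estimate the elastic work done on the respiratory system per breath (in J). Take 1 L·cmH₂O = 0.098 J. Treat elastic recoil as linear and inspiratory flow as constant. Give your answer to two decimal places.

0.27

Elastic work ≈ ½ × (Pplat − PEEP) × Vt = 0.5 × (30.5 − 15) × 0.360 L = 0.5 × 15.5 × 0.360 = 2.79 L·cmH2O.
× 0.098 J/(L·cmH2O) → 0.2734 J.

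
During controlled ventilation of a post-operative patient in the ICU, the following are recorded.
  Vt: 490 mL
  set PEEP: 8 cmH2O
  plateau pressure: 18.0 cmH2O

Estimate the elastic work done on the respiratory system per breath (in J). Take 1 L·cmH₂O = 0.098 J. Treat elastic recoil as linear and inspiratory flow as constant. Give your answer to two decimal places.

0.24

Elastic work ≈ ½ × (Pplat − PEEP) × Vt = 0.5 × (18.0 − 8) × 0.490 L = 0.5 × 10.0 × 0.490 = 2.45 L·cmH2O.
× 0.098 J/(L·cmH2O) → 0.2401 J.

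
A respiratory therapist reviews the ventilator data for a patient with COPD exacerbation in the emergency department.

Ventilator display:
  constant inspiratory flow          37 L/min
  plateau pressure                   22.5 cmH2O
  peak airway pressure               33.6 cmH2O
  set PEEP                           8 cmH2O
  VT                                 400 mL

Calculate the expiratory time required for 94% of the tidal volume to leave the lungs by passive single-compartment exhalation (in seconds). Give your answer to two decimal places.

1.40

Flow: 37 L/min ÷ 60 = 0.6167 L/s.
R = (PIP − Pplat)/V̇ = (33.6 − 22.5) / 0.6167 = 11.1/0.6167 = 17.999 cmH2O·s/L.
C = Vt/(Pplat − PEEP) = 400.0 / (22.5 − 8) = 400.0/14.5 = 27.586 mL/cmH2O.
τ = R × C = 17.999 × 0.02759 L/cmH2O = 0.4966 s.
t = −τ·ln(1 − 0.94) = −0.4966·ln(0.06) = 1.397 s.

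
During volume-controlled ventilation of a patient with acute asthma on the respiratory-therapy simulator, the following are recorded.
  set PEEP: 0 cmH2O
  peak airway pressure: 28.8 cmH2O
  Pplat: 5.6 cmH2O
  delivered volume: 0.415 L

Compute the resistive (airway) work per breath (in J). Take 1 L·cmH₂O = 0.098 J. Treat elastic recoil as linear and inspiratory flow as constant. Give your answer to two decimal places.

0.94

With constant inspiratory flow the resistive pressure is constant at PIP − Pplat = 28.8 − 5.6 = 23.2 cmH2O, so resistive work = 23.2 × 0.415 = 9.628 L·cmH2O.
× 0.098 J/(L·cmH2O) → 0.9435 J.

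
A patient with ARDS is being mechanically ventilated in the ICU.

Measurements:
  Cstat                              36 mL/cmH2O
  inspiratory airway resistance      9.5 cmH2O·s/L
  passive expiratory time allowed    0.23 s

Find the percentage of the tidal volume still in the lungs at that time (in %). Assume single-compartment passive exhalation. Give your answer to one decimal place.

τ = R × C = 9.5 × 36 mL/cmH2O = 9.5 × 0.036 L/cmH2O = 0.342 s.
Passive exhalation: V(t)/V₀ = e^(−t/τ) = e^(−0.23/0.342) = 0.5104.
Fraction remaining = 0.5104 → 51.04%.

51.0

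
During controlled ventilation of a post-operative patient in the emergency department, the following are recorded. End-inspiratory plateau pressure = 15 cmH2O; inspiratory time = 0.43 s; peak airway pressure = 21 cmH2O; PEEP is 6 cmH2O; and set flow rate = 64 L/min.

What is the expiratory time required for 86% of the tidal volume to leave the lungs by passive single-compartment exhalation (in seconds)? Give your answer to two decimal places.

0.56

Flow: 64 L/min ÷ 60 = 1.0667 L/s.
Vt = flow × Ti = 1.0667 L/s × 0.43 s × 1000 mL/L = 458.68 mL.
R = (PIP − Pplat)/V̇ = (21 − 15) / 1.0667 = 6.0/1.0667 = 5.625 cmH2O·s/L.
C = Vt/(Pplat − PEEP) = 458.68 / (15 − 6) = 458.68/9.0 = 50.964 mL/cmH2O.
τ = R × C = 5.625 × 0.05096 L/cmH2O = 0.2867 s.
t = −τ·ln(1 − 0.86) = −0.2867·ln(0.14) = 0.5637 s.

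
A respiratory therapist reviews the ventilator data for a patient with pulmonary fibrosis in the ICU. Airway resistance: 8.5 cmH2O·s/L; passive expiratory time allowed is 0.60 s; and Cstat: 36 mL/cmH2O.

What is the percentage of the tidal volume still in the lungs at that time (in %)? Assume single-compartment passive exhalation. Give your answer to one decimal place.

τ = R × C = 8.5 × 36 mL/cmH2O = 8.5 × 0.036 L/cmH2O = 0.306 s.
Passive exhalation: V(t)/V₀ = e^(−t/τ) = e^(−0.60/0.306) = 0.1407.
Fraction remaining = 0.1407 → 14.07%.

14.1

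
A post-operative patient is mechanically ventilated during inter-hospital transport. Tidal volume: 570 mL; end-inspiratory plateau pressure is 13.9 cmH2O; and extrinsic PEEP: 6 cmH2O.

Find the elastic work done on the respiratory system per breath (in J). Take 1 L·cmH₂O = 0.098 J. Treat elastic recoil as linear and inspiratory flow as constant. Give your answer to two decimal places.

Elastic work ≈ ½ × (Pplat − PEEP) × Vt = 0.5 × (13.9 − 6) × 0.570 L = 0.5 × 7.9 × 0.570 = 2.252 L·cmH2O.
× 0.098 J/(L·cmH2O) → 0.2207 J.

0.22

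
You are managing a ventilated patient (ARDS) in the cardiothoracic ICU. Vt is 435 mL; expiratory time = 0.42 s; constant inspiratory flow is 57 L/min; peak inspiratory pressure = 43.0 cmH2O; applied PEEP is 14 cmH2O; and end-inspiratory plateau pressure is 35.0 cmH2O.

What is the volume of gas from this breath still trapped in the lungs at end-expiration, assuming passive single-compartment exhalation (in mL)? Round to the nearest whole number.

Flow: 57 L/min ÷ 60 = 0.95 L/s.
R = (PIP − Pplat)/V̇ = (43.0 − 35.0) / 0.95 = 8.0/0.95 = 8.421 cmH2O·s/L.
C = Vt/(Pplat − PEEP) = 435.0 / (35.0 − 14) = 435.0/21.0 = 20.714 mL/cmH2O.
τ = R × C = 8.421 × 0.02071 L/cmH2O = 0.1744 s.
Fraction remaining = e^(−Te/τ) = e^(−0.42/0.1744) = 0.08997.
Trapped volume = 435.0 × 0.08997 = 39.137 mL.

39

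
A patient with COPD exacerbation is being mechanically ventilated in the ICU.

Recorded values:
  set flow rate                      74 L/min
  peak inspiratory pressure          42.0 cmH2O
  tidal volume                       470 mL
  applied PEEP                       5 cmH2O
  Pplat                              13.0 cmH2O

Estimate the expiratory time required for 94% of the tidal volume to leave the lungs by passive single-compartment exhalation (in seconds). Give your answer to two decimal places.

3.89

Flow: 74 L/min ÷ 60 = 1.2333 L/s.
R = (PIP − Pplat)/V̇ = (42.0 − 13.0) / 1.2333 = 29.0/1.2333 = 23.514 cmH2O·s/L.
C = Vt/(Pplat − PEEP) = 470.0 / (13.0 − 5) = 470.0/8.0 = 58.75 mL/cmH2O.
τ = R × C = 23.514 × 0.05875 L/cmH2O = 1.381 s.
t = −τ·ln(1 − 0.94) = −1.381·ln(0.06) = 3.885 s.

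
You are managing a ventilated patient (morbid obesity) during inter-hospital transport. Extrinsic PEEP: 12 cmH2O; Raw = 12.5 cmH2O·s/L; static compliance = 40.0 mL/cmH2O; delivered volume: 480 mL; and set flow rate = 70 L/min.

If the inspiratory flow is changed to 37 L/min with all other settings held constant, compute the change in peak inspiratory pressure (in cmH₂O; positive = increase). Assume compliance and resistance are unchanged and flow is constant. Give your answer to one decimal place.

Flow: 70 L/min ÷ 60 = 1.1667 L/s.
New flow: 37 L/min ÷ 60 = 0.6167 L/s.
PIP = Vt/C + R·V̇ + PEEP (constant-flow equation of motion).
Only the resistive term changes: ΔPIP = R × ΔV̇ = 12.5 × (0.6167 − 1.1667) = 12.5 × -0.55 = -6.875 cmH2O.

-6.9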